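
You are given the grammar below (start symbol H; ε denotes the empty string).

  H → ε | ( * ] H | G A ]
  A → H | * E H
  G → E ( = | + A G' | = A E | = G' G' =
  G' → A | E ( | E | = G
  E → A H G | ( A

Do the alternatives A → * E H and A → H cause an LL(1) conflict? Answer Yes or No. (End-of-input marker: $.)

FIRST(* E H) = { * } and FIRST(H) = { (, *, +, =, ε }.
Both contain *, so the two alternatives are not disjoint — LL(1) conflict.

Yes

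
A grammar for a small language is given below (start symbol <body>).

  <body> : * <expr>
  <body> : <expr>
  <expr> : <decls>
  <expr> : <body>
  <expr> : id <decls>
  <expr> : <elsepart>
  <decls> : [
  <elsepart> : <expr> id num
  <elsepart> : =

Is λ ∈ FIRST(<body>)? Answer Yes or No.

No nonterminal in this grammar is nullable.
No production of <body> has an RHS whose symbols are all nullable, so <body> is not nullable.

No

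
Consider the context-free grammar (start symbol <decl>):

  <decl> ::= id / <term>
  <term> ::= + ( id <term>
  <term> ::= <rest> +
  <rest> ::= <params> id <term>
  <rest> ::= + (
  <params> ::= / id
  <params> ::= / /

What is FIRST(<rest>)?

{ +, / }

From <rest> ::= <params> id <term>: add FIRST(<params>) = { / }.
<rest> ::= + ( contributes {+}.
Union: FIRST(<rest>) = { +, / }.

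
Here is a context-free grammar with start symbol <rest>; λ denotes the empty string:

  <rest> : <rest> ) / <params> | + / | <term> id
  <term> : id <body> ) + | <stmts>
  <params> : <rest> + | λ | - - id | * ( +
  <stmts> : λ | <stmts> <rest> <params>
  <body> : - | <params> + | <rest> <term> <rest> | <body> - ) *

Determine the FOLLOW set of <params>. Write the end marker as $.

{ $, ), *, +, -, id }

In <rest> : <rest> ) / <params>: <params> is at the end, add FOLLOW(<rest>) = { $, ), *, +, -, id }.
In <stmts> : <stmts> <rest> <params>: <params> is at the end, add FOLLOW(<stmts>) = { +, id }.
In <body> : <params> +: add FIRST(+) = { + }.
Union: FOLLOW(<params>) = { $, ), *, +, -, id }.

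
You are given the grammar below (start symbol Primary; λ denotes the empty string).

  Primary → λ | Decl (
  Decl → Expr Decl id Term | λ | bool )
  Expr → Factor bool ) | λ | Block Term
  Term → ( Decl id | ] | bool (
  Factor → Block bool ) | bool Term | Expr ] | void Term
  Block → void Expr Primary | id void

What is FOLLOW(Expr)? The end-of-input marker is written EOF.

{ (, ], bool, id, void }

In Decl → Expr Decl id Term: add FIRST(Decl id Term) = { ], bool, id, void }.
In Factor → Expr ]: add FIRST(]) = { ] }.
In Block → void Expr Primary: add FIRST(Primary)\{λ} = { (, ], bool, id, void }.
  Since Primary is nullable, also add FOLLOW(Block) = { (, ], bool }.
Union: FOLLOW(Expr) = { (, ], bool, id, void }.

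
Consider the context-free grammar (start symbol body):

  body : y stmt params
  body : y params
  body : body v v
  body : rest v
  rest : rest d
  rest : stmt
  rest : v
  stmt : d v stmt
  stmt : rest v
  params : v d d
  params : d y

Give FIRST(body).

body : y stmt params contributes {y}.
body : y params contributes {y}.
From body : body v v: add FIRST(body) = { d, v, y }.
From body : rest v: add FIRST(rest) = { d, v }.
Union: FIRST(body) = { d, v, y }.

{ d, v, y }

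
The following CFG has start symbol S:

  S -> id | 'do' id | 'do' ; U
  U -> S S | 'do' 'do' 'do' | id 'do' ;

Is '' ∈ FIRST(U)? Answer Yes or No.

No nonterminal in this grammar is nullable.
No production of U has an RHS whose symbols are all nullable, so U is not nullable.

No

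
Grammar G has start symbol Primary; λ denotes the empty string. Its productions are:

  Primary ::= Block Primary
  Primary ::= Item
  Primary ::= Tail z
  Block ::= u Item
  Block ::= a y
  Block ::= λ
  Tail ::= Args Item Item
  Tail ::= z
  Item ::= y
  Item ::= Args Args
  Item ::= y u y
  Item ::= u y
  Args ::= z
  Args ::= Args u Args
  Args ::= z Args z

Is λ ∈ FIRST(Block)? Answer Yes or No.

Block has an λ-production, so Block ⇒ λ.

Yes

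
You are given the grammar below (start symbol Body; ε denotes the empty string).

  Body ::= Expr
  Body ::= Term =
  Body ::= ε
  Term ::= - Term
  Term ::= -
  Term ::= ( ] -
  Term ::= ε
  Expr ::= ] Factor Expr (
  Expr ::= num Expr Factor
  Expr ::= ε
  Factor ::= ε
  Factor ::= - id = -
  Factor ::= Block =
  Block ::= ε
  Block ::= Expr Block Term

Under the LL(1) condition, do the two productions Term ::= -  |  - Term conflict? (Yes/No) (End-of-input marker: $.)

Yes

FIRST(-) = { - } and FIRST(- Term) = { - }.
Both contain -, so the two alternatives are not disjoint — LL(1) conflict.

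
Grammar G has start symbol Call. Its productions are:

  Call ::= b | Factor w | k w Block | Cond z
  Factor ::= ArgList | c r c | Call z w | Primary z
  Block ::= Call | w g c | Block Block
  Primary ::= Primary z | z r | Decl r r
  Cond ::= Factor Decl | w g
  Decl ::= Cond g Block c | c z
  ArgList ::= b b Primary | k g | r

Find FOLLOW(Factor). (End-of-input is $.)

In Call ::= Factor w: add FIRST(w) = { w }.
In Cond ::= Factor Decl: add FIRST(Decl) = { b, c, k, r, w, z }.
Union: FOLLOW(Factor) = { b, c, k, r, w, z }.

{ b, c, k, r, w, z }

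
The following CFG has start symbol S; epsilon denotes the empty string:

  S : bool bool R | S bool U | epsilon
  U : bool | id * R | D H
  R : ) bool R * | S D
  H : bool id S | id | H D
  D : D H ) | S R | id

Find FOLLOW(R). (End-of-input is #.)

In S : bool bool R: R is at the end, add FOLLOW(S) = { #, ), bool, id }.
In U : id * R: R is at the end, add FOLLOW(U) = { #, ), bool, id }.
In R : ) bool R *: add FIRST(*) = { * }.
In D : S R: R is at the end, add FOLLOW(D) = { #, ), *, bool, id }.
Union: FOLLOW(R) = { #, ), *, bool, id }.

{ #, ), *, bool, id }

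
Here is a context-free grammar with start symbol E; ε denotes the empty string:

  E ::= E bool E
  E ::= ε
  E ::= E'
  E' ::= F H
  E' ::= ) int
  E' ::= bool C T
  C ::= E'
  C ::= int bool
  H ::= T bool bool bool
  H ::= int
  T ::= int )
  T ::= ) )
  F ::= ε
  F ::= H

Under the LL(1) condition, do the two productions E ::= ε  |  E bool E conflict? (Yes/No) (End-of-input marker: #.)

FIRST(ε) = { ε } and FIRST(E bool E) = { ), bool, int }.
The first alternative is nullable and FOLLOW(E) = { #, bool } shares bool with FIRST of the second — conflict.

Yes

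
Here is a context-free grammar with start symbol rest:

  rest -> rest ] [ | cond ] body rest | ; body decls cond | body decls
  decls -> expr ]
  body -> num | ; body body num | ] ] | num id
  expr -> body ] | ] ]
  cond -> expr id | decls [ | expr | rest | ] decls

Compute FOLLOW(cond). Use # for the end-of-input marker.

In rest -> cond ] body rest: add FIRST(] body rest) = { ] }.
In rest -> ; body decls cond: cond is at the end, add FOLLOW(rest) = { #, ] }.
Union: FOLLOW(cond) = { #, ] }.

{ #, ] }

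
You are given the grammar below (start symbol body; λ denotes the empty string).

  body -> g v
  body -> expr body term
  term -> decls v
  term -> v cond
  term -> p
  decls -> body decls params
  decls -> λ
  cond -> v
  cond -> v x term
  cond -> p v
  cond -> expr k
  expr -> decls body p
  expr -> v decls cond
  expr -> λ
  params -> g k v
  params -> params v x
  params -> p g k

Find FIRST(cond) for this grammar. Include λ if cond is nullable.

cond -> v contributes {v}.
cond -> v x term contributes {v}.
cond -> p v contributes {p}.
From cond -> expr k: expr nullable, take FIRST(expr) ∪ {k} = { g, k, v }.
Union: FIRST(cond) = { g, k, p, v }.

{ g, k, p, v }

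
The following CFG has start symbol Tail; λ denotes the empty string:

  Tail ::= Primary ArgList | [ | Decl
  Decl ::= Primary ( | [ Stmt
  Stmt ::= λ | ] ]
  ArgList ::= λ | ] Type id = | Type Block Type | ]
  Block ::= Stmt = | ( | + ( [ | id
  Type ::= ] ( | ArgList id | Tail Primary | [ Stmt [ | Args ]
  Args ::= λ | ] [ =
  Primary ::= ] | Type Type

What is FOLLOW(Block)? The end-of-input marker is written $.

In ArgList ::= Type Block Type: add FIRST(Type) = { [, ], id }.
Union: FOLLOW(Block) = { [, ], id }.

{ [, ], id }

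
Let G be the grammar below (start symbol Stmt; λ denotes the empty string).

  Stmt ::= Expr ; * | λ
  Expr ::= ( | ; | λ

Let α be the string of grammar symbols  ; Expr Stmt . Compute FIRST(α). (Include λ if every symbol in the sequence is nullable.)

; is a terminal; add {;} and stop.

{ ; }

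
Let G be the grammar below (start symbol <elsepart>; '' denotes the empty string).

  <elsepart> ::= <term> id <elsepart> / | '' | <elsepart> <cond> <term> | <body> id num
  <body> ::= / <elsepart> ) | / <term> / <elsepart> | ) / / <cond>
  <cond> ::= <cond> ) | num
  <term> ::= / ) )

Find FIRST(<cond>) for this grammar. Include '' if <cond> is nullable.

From <cond> ::= <cond> ): add FIRST(<cond>) = { num }.
<cond> ::= num contributes {num}.
Union: FIRST(<cond>) = { num }.

{ num }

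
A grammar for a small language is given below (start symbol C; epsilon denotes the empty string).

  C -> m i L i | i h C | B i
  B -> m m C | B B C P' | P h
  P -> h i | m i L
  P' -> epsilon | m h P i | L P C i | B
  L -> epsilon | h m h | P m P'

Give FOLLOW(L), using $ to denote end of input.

In C -> m i L i: add FIRST(i) = { i }.
In P -> m i L: L is at the end, add FOLLOW(P) = { h, i, m }.
In P' -> L P C i: add FIRST(P C i) = { h, m }.
Union: FOLLOW(L) = { h, i, m }.

{ h, i, m }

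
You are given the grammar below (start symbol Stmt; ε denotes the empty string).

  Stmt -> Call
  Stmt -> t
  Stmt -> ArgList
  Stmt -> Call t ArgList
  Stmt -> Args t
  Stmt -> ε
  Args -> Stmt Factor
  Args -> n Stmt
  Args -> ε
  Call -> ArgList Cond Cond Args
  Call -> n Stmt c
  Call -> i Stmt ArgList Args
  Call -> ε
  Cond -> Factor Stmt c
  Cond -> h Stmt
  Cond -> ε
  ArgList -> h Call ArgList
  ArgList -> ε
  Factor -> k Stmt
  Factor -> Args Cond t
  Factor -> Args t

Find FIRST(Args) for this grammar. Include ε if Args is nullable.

From Args -> Stmt Factor: Stmt nullable, take FIRST(Stmt) ∪ FIRST(Factor) = { h, i, k, n, t }.
Args -> n Stmt contributes {n}.
Args -> ε contributes ε.
Union: FIRST(Args) = { h, i, k, n, t, ε }.

{ h, i, k, n, t, ε }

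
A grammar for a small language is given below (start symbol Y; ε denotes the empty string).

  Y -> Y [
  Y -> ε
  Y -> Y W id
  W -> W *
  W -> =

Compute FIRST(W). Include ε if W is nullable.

From W -> W *: add FIRST(W) = { = }.
W -> = contributes {=}.
Union: FIRST(W) = { = }.

{ = }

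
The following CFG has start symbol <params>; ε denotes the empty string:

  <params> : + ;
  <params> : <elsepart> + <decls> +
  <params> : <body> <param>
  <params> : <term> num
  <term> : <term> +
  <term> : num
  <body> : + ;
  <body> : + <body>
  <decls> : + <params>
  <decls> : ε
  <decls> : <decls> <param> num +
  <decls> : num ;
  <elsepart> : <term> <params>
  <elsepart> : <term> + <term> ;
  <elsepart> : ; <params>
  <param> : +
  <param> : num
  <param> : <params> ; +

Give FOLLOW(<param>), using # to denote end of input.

{ #, +, ;, num }

In <params> : <body> <param>: <param> is at the end, add FOLLOW(<params>) = { #, +, ;, num }.
In <decls> : <decls> <param> num +: add FIRST(num +) = { num }.
Union: FOLLOW(<param>) = { #, +, ;, num }.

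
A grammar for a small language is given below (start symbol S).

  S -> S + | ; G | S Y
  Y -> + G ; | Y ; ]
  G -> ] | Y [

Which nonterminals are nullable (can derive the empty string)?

{ } (none)

No nonterminal has an empty production or an RHS whose symbols are all nullable.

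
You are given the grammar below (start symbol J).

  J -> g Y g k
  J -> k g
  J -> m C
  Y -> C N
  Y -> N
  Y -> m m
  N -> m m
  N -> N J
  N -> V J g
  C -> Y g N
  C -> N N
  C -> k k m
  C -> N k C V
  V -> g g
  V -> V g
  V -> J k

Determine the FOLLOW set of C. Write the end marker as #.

{ #, g, k, m }

In J -> m C: C is at the end, add FOLLOW(J) = { #, g, k, m }.
In Y -> C N: add FIRST(N) = { g, k, m }.
In C -> N k C V: add FIRST(V) = { g, k, m }.
Union: FOLLOW(C) = { #, g, k, m }.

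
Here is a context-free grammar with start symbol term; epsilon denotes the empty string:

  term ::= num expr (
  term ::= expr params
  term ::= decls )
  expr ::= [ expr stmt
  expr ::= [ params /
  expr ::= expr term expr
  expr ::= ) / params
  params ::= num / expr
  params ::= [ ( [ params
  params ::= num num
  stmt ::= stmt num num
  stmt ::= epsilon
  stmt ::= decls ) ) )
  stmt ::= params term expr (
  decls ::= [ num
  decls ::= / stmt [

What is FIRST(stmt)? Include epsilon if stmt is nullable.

From stmt ::= stmt num num: stmt nullable, take FIRST(stmt) ∪ {num} = { /, [, num }.
stmt ::= epsilon contributes epsilon.
From stmt ::= decls ) ) ): add FIRST(decls) = { /, [ }.
From stmt ::= params term expr (: add FIRST(params) = { [, num }.
Union: FIRST(stmt) = { /, [, num, epsilon }.

{ /, [, num, epsilon }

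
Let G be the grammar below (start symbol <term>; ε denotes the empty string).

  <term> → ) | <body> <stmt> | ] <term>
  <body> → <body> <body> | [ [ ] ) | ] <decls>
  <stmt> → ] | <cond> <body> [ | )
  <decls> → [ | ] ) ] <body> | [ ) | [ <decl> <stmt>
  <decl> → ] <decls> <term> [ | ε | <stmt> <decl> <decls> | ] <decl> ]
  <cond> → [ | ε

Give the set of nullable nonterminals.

{ <cond>, <decl> }

Directly nullable (have an ε-production): <decl>, <cond>.
No other nonterminal has a production whose RHS symbols are all nullable.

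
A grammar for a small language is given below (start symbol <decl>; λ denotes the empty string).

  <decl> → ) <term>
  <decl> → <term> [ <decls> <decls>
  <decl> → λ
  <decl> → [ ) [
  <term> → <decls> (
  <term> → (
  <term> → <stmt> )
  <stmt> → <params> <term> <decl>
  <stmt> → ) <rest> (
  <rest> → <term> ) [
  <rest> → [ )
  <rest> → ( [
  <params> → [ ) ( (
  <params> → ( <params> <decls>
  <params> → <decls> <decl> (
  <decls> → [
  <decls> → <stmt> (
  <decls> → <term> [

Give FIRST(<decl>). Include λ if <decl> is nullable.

<decl> → ) <term> contributes {)}.
From <decl> → <term> [ <decls> <decls>: add FIRST(<term>) = { (, ), [ }.
<decl> → λ contributes λ.
<decl> → [ ) [ contributes {[}.
Union: FIRST(<decl>) = { (, ), [, λ }.

{ (, ), [, λ }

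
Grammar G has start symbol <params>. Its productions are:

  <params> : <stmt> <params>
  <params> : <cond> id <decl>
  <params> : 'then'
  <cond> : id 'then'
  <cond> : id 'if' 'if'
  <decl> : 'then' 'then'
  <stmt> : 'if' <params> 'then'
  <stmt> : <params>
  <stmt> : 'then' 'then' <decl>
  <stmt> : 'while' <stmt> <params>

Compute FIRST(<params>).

{ 'if', 'then', 'while', id }

From <params> : <stmt> <params>: add FIRST(<stmt>) = { 'if', 'then', 'while', id }.
From <params> : <cond> id <decl>: add FIRST(<cond>) = { id }.
<params> : 'then' contributes {'then'}.
Union: FIRST(<params>) = { 'if', 'then', 'while', id }.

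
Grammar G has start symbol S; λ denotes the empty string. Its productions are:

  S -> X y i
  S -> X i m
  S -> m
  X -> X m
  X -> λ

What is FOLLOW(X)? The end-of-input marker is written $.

{ i, m, y }

In S -> X y i: add FIRST(y i) = { y }.
In S -> X i m: add FIRST(i m) = { i }.
In X -> X m: add FIRST(m) = { m }.
Union: FOLLOW(X) = { i, m, y }.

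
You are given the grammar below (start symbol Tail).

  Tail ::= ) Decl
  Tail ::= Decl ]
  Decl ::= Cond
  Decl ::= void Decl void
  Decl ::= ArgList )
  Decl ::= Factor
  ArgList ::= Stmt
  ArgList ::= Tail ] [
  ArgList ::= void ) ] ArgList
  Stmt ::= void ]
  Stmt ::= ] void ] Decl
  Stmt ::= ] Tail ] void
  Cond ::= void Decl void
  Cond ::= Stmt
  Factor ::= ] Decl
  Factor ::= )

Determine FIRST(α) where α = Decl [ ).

{ ), ], void }

Add FIRST(Decl) = { ), ], void }; Decl is not nullable, stop.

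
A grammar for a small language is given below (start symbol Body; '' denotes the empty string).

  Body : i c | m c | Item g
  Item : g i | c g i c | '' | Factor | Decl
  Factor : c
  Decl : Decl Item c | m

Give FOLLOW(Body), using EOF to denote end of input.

{ EOF }

Body is the start symbol, so EOF ∈ FOLLOW(Body).
Union: FOLLOW(Body) = { EOF }.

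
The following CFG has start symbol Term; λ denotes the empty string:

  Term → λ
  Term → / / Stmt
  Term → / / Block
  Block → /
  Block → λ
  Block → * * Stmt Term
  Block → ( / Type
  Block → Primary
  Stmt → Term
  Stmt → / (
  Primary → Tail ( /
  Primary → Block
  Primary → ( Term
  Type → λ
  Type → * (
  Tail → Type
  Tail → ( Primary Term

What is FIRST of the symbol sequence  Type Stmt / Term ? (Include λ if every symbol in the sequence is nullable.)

{ *, / }

Add FIRST(Type)\{λ} = { * }; Type is nullable, continue.
Add FIRST(Stmt)\{λ} = { / }; Stmt is nullable, continue.
/ is a terminal; add {/} and stop.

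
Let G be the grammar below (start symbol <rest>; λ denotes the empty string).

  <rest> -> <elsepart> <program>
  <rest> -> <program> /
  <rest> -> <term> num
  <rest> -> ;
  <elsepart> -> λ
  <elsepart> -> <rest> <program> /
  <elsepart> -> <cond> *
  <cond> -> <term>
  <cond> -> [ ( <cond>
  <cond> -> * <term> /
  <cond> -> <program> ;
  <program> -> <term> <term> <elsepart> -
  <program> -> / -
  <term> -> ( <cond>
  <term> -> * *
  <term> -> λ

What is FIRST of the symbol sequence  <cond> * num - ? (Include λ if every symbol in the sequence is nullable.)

Add FIRST(<cond>)\{λ} = { (, *, -, /, ;, [, num }; <cond> is nullable, continue.
* is a terminal; add {*} and stop.

{ (, *, -, /, ;, [, num }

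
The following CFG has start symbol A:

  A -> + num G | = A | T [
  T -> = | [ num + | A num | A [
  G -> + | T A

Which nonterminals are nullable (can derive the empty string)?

No nonterminal has an empty production or an RHS whose symbols are all nullable.

{ } (none)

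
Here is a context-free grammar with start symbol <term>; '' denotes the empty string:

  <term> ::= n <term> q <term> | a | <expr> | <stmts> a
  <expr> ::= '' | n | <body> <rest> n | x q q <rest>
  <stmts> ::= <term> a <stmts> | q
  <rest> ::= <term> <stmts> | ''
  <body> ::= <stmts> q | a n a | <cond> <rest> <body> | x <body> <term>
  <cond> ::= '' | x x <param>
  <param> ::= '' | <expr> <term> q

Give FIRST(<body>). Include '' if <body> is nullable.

{ a, n, q, x }

From <body> ::= <stmts> q: add FIRST(<stmts>) = { a, n, q, x }.
<body> ::= a n a contributes {a}.
From <body> ::= <cond> <rest> <body>: <cond>, <rest> nullable, take FIRST(<cond>) ∪ FIRST(<rest>) ∪ FIRST(<body>) = { a, n, q, x }.
<body> ::= x <body> <term> contributes {x}.
Union: FIRST(<body>) = { a, n, q, x }.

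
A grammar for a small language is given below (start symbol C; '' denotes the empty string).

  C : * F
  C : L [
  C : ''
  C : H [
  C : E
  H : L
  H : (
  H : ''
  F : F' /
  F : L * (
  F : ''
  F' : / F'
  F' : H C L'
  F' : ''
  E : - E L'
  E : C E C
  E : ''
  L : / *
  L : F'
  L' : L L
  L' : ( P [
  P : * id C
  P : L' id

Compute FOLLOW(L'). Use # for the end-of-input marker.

In F' : H C L': L' is at the end, add FOLLOW(F') = { #, (, *, -, /, [, id }.
In E : - E L': L' is at the end, add FOLLOW(E) = { #, (, *, -, /, [, id }.
In P : L' id: add FIRST(id) = { id }.
Union: FOLLOW(L') = { #, (, *, -, /, [, id }.

{ #, (, *, -, /, [, id }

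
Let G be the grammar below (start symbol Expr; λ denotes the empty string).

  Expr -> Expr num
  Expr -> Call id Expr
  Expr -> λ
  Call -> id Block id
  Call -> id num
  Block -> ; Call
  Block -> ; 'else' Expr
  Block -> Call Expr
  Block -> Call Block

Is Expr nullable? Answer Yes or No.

Expr has an λ-production, so Expr ⇒ λ.

Yes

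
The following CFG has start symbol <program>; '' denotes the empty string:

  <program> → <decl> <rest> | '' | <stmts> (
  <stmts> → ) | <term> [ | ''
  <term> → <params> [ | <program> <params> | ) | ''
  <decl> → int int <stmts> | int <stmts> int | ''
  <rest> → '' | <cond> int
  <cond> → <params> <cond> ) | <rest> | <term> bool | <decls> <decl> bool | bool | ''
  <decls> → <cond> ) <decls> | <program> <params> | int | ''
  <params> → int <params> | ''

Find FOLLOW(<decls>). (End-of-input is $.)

{ bool, int }

In <cond> → <decls> <decl> bool: add FIRST(<decl> bool) = { bool, int }.
In <decls> → <cond> ) <decls>: <decls> is at the end, add FOLLOW(<decls>) = { bool, int }.
Union: FOLLOW(<decls>) = { bool, int }.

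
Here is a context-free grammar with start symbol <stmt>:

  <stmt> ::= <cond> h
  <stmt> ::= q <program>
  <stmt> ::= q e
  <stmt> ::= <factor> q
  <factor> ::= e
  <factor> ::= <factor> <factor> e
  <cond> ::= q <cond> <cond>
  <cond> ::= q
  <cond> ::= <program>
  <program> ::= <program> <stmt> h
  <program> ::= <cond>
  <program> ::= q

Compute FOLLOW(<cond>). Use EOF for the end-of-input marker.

{ EOF, e, h, q }

In <stmt> ::= <cond> h: add FIRST(h) = { h }.
In <cond> ::= q <cond> <cond>: add FIRST(<cond>) = { q }.
In <cond> ::= q <cond> <cond>: <cond> is at the end, add FOLLOW(<cond>) = { EOF, e, h, q }.
In <program> ::= <cond>: <cond> is at the end, add FOLLOW(<program>) = { EOF, e, h, q }.
Union: FOLLOW(<cond>) = { EOF, e, h, q }.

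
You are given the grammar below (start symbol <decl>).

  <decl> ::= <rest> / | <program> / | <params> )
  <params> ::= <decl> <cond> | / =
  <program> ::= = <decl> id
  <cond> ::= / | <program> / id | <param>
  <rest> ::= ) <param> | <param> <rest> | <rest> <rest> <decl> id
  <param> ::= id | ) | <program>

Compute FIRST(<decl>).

From <decl> ::= <rest> /: add FIRST(<rest>) = { ), =, id }.
From <decl> ::= <program> /: add FIRST(<program>) = { = }.
From <decl> ::= <params> ): add FIRST(<params>) = { ), /, =, id }.
Union: FIRST(<decl>) = { ), /, =, id }.

{ ), /, =, id }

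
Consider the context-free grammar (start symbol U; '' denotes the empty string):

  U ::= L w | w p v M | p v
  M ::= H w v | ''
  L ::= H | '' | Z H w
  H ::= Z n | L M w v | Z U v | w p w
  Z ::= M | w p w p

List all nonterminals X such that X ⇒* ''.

{ L, M, Z }

Directly nullable (have an ''-production): M, L.
Z ::= M with every symbol nullable, so Z is nullable.
No other nonterminal has a production whose RHS symbols are all nullable.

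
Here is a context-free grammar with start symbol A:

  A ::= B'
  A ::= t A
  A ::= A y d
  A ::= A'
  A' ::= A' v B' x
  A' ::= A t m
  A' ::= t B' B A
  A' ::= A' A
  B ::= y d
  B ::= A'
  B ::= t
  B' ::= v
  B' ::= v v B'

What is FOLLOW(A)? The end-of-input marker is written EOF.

{ EOF, t, v, y }

A is the start symbol, so EOF ∈ FOLLOW(A).
In A ::= t A: A is at the end, add FOLLOW(A) = { EOF, t, v, y }.
In A ::= A y d: add FIRST(y d) = { y }.
In A' ::= A t m: add FIRST(t m) = { t }.
In A' ::= t B' B A: A is at the end, add FOLLOW(A') = { EOF, t, v, y }.
In A' ::= A' A: A is at the end, add FOLLOW(A') = { EOF, t, v, y }.
Union: FOLLOW(A) = { EOF, t, v, y }.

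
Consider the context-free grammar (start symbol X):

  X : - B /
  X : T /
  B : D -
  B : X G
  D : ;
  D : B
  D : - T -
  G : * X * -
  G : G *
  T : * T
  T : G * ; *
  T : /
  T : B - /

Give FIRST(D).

D : ; contributes {;}.
From D : B: add FIRST(B) = { *, -, /, ; }.
D : - T - contributes {-}.
Union: FIRST(D) = { *, -, /, ; }.

{ *, -, /, ; }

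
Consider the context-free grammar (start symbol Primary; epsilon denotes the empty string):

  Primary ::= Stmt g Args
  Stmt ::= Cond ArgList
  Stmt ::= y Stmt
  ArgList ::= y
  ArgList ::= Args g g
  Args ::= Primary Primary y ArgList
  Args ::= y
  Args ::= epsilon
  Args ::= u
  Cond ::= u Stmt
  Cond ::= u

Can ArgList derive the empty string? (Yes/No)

No

Nullable nonterminals: Args.
No production of ArgList has an RHS whose symbols are all nullable, so ArgList is not nullable.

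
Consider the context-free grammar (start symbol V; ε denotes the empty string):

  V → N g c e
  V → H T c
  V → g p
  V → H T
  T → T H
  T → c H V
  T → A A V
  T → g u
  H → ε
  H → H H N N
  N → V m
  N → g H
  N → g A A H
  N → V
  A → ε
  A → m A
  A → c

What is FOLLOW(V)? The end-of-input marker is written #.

{ #, c, g, m }

V is the start symbol, so # ∈ FOLLOW(V).
In T → c H V: V is at the end, add FOLLOW(T) = { #, c, g, m }.
In T → A A V: V is at the end, add FOLLOW(T) = { #, c, g, m }.
In N → V m: add FIRST(m) = { m }.
In N → V: V is at the end, add FOLLOW(N) = { #, c, g, m }.
Union: FOLLOW(V) = { #, c, g, m }.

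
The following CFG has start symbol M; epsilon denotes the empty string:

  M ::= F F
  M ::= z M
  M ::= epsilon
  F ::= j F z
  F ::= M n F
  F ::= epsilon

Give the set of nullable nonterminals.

{ F, M }

Directly nullable (have an epsilon-production): M, F.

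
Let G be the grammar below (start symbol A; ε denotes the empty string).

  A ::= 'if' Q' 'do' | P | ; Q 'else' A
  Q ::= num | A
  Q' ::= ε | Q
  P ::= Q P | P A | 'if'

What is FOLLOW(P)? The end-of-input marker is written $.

In A ::= P: P is at the end, add FOLLOW(A) = { $, 'do', 'else', 'if', ;, num }.
In P ::= Q P: P is at the end, add FOLLOW(P) = { $, 'do', 'else', 'if', ;, num }.
In P ::= P A: add FIRST(A) = { 'if', ;, num }.
Union: FOLLOW(P) = { $, 'do', 'else', 'if', ;, num }.

{ $, 'do', 'else', 'if', ;, num }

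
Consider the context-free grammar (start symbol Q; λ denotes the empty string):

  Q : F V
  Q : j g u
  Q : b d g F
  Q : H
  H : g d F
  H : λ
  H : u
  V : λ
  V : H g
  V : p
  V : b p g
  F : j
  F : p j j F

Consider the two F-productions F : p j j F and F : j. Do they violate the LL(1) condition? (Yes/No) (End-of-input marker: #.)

FIRST(p j j F) = { p } and FIRST(j) = { j }.
The FIRST sets are disjoint and neither alternative is nullable — no conflict.

No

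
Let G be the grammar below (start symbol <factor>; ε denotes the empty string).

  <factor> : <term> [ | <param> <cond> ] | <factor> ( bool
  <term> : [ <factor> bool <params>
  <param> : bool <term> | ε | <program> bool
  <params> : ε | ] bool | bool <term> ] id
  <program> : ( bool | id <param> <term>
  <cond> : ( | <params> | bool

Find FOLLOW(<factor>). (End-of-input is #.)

{ #, (, bool }

<factor> is the start symbol, so # ∈ FOLLOW(<factor>).
In <factor> : <factor> ( bool: add FIRST(( bool) = { ( }.
In <term> : [ <factor> bool <params>: add FIRST(bool <params>) = { bool }.
Union: FOLLOW(<factor>) = { #, (, bool }.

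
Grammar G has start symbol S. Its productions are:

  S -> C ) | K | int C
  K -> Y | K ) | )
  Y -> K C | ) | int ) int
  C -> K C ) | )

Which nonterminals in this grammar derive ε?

{ } (none)

No nonterminal has an empty production or an RHS whose symbols are all nullable.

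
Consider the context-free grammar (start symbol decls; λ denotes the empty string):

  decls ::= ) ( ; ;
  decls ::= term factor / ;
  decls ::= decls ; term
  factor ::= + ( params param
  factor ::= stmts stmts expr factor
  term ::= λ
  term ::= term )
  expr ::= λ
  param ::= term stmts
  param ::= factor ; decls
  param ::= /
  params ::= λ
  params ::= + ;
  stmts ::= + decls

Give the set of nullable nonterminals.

{ expr, params, term }

Directly nullable (have an λ-production): term, expr, params.
No other nonterminal has a production whose RHS symbols are all nullable.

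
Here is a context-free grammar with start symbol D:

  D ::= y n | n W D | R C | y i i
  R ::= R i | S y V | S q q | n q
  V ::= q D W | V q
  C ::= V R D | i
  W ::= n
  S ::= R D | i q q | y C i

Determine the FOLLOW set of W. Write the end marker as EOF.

In D ::= n W D: add FIRST(D) = { i, n, y }.
In V ::= q D W: W is at the end, add FOLLOW(V) = { i, n, q, y }.
Union: FOLLOW(W) = { i, n, q, y }.

{ i, n, q, y }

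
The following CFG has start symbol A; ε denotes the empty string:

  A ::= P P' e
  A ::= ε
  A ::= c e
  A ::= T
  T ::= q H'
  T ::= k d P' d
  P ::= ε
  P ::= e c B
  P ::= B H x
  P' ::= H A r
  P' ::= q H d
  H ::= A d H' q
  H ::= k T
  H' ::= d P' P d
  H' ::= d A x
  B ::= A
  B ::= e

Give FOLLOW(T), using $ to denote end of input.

{ $, c, d, e, k, q, r, x }

In A ::= T: T is at the end, add FOLLOW(A) = { $, c, d, e, k, q, r, x }.
In H ::= k T: T is at the end, add FOLLOW(H) = { c, d, e, k, q, r, x }.
Union: FOLLOW(T) = { $, c, d, e, k, q, r, x }.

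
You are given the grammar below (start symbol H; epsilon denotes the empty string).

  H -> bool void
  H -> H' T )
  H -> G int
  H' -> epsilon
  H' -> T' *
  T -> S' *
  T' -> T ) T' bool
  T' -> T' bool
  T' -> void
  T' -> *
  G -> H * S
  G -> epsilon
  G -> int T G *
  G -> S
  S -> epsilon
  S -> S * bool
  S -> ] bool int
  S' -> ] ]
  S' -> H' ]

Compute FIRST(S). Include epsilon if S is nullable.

S -> epsilon contributes epsilon.
From S -> S * bool: S nullable, take FIRST(S) ∪ {*} = { *, ] }.
S -> ] bool int contributes {]}.
Union: FIRST(S) = { *, ], epsilon }.

{ *, ], epsilon }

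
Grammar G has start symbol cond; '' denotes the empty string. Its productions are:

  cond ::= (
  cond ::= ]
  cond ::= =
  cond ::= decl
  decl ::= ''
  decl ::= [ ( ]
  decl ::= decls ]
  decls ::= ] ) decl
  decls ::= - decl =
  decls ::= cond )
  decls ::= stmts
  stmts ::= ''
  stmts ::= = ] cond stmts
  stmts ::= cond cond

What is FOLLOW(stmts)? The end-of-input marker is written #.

In decls ::= stmts: stmts is at the end, add FOLLOW(decls) = { ] }.
In stmts ::= = ] cond stmts: stmts is at the end, add FOLLOW(stmts) = { ] }.
Union: FOLLOW(stmts) = { ] }.

{ ] }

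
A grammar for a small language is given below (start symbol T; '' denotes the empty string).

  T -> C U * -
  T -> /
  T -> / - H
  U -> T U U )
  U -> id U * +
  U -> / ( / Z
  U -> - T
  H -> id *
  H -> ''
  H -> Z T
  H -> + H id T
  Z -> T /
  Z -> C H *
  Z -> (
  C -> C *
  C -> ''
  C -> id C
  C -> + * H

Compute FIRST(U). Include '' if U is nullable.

From U -> T U U ): add FIRST(T) = { *, +, -, /, id }.
U -> id U * + contributes {id}.
U -> / ( / Z contributes {/}.
U -> - T contributes {-}.
Union: FIRST(U) = { *, +, -, /, id }.

{ *, +, -, /, id }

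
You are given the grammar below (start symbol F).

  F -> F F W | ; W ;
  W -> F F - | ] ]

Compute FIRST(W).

From W -> F F -: add FIRST(F) = { ; }.
W -> ] ] contributes {]}.
Union: FIRST(W) = { ;, ] }.

{ ;, ] }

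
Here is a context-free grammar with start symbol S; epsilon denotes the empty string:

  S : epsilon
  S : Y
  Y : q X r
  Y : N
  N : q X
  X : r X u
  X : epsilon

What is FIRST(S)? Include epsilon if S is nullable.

{ q, epsilon }

S : epsilon contributes epsilon.
From S : Y: add FIRST(Y) = { q }.
Union: FIRST(S) = { q, epsilon }.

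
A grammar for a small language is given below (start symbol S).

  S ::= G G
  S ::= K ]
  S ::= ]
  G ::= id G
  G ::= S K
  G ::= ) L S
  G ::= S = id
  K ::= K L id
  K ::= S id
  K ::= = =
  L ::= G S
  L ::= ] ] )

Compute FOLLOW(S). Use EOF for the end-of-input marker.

{ EOF, ), =, ], id }

S is the start symbol, so EOF ∈ FOLLOW(S).
In G ::= S K: add FIRST(K) = { ), =, ], id }.
In G ::= ) L S: S is at the end, add FOLLOW(G) = { EOF, ), =, ], id }.
In G ::= S = id: add FIRST(= id) = { = }.
In K ::= S id: add FIRST(id) = { id }.
In L ::= G S: S is at the end, add FOLLOW(L) = { ), =, ], id }.
Union: FOLLOW(S) = { EOF, ), =, ], id }.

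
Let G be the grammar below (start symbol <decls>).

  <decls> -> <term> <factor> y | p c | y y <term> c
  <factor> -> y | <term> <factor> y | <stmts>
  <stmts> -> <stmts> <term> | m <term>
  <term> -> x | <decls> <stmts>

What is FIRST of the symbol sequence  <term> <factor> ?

{ p, x, y }

Add FIRST(<term>) = { p, x, y }; <term> is not nullable, stop.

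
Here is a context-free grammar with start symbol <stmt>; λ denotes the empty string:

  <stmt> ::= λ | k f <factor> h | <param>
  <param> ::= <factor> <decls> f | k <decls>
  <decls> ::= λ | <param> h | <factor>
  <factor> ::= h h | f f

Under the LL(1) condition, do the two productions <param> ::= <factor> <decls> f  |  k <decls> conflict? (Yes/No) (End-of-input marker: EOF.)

FIRST(<factor> <decls> f) = { f, h } and FIRST(k <decls>) = { k }.
The FIRST sets are disjoint and neither alternative is nullable — no conflict.

No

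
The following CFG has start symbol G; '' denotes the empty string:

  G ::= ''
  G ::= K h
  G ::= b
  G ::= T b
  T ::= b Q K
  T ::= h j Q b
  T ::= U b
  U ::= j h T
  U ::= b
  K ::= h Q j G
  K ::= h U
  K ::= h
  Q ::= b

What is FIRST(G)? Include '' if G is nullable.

G ::= '' contributes ''.
From G ::= K h: add FIRST(K) = { h }.
G ::= b contributes {b}.
From G ::= T b: add FIRST(T) = { b, h, j }.
Union: FIRST(G) = { b, h, j, '' }.

{ b, h, j, '' }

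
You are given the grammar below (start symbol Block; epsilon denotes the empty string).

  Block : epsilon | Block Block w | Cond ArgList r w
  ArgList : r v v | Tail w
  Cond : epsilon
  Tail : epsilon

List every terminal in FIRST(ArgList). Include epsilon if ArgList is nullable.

{ r, w }

ArgList : r v v contributes {r}.
From ArgList : Tail w: Tail nullable, take FIRST(Tail) ∪ {w} = { w }.
Union: FIRST(ArgList) = { r, w }.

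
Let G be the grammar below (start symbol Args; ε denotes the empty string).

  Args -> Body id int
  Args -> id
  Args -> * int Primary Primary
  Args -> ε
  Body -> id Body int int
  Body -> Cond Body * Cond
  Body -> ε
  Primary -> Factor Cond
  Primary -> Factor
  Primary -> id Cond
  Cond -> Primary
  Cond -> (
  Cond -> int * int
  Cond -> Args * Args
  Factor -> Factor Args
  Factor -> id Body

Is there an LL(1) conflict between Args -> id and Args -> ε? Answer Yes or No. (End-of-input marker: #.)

Yes

FIRST(id) = { id } and FIRST(ε) = { ε }.
The second alternative is nullable and FOLLOW(Args) = { #, (, *, id, int } shares id with FIRST of the first — conflict.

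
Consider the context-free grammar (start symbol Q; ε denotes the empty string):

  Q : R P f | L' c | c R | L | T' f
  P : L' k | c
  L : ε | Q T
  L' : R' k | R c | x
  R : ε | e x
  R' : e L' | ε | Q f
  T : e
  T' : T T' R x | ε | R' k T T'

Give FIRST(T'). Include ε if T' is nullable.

{ c, e, f, k, x, ε }

From T' : T T' R x: add FIRST(T) = { e }.
T' : ε contributes ε.
From T' : R' k T T': R' nullable, take FIRST(R') ∪ {k} = { c, e, f, k, x }.
Union: FIRST(T') = { c, e, f, k, x, ε }.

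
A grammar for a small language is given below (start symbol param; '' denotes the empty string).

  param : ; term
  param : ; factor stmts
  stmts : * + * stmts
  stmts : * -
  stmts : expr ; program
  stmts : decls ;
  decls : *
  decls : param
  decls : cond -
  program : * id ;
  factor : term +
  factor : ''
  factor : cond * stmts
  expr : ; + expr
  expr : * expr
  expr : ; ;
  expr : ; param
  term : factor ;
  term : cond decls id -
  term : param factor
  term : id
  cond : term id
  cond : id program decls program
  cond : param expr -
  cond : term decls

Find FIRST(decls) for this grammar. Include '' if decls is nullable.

{ *, ;, id }

decls : * contributes {*}.
From decls : param: add FIRST(param) = { ; }.
From decls : cond -: add FIRST(cond) = { ;, id }.
Union: FIRST(decls) = { *, ;, id }.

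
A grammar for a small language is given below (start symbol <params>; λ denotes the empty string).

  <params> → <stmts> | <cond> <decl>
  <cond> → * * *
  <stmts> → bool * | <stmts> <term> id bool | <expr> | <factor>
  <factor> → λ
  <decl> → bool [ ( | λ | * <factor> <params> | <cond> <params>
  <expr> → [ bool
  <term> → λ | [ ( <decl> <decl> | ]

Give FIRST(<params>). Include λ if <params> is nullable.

From <params> → <stmts>: add FIRST(<stmts>) = { [, ], bool, id, λ } (including λ since <stmts> is nullable).
From <params> → <cond> <decl>: add FIRST(<cond>) = { * }.
Union: FIRST(<params>) = { *, [, ], bool, id, λ }.

{ *, [, ], bool, id, λ }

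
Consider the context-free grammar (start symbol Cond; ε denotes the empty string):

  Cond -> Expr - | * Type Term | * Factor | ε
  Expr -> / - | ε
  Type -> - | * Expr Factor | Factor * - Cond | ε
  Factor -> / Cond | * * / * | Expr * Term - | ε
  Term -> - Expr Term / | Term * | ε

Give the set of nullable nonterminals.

Directly nullable (have an ε-production): Cond, Expr, Type, Factor, Term.

{ Cond, Expr, Factor, Term, Type }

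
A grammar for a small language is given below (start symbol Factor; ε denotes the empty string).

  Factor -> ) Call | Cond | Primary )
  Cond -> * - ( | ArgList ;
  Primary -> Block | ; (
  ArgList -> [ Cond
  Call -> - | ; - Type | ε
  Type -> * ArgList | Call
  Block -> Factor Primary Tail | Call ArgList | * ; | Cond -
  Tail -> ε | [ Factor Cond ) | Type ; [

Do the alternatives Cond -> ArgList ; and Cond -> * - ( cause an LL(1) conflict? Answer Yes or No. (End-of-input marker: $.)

No

FIRST(ArgList ;) = { [ } and FIRST(* - () = { * }.
The FIRST sets are disjoint and neither alternative is nullable — no conflict.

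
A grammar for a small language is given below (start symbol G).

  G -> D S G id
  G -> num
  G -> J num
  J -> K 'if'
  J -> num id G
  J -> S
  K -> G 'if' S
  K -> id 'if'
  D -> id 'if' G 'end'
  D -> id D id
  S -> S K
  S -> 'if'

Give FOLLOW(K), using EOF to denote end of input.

In J -> K 'if': add FIRST('if') = { 'if' }.
In S -> S K: K is at the end, add FOLLOW(S) = { 'if', id, num }.
Union: FOLLOW(K) = { 'if', id, num }.

{ 'if', id, num }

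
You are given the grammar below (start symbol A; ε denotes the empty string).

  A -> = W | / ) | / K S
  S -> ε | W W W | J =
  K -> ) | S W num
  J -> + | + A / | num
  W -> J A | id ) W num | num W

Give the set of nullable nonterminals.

{ S }

Directly nullable (have an ε-production): S.
No other nonterminal has a production whose RHS symbols are all nullable.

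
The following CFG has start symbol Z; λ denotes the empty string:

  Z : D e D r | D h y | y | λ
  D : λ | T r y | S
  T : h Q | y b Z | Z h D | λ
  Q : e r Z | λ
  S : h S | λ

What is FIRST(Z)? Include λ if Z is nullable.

{ e, h, r, y, λ }

From Z : D e D r: D nullable, take FIRST(D) ∪ {e} = { e, h, r, y }.
From Z : D h y: D nullable, take FIRST(D) ∪ {h} = { e, h, r, y }.
Z : y contributes {y}.
Z : λ contributes λ.
Union: FIRST(Z) = { e, h, r, y, λ }.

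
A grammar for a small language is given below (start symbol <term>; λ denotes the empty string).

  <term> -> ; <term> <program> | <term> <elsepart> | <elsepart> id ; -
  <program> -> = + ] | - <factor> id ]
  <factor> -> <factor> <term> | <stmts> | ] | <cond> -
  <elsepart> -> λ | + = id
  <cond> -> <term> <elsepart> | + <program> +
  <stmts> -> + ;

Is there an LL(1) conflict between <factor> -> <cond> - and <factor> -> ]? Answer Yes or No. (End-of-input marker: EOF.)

FIRST(<cond> -) = { +, ;, id } and FIRST(]) = { ] }.
The FIRST sets are disjoint and neither alternative is nullable — no conflict.

No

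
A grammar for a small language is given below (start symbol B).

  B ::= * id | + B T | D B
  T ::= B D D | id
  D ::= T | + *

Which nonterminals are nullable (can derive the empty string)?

{ } (none)

No nonterminal has an empty production or an RHS whose symbols are all nullable.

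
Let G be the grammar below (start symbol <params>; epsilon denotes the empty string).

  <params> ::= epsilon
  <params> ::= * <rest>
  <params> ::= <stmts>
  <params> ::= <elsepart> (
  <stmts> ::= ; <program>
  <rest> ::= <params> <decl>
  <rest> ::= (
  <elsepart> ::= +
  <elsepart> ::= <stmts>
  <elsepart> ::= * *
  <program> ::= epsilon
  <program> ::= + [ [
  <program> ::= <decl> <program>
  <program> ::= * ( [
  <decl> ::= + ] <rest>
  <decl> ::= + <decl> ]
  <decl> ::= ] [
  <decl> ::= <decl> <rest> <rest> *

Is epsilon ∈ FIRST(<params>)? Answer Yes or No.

Yes

<params> has an epsilon-production, so <params> ⇒ epsilon.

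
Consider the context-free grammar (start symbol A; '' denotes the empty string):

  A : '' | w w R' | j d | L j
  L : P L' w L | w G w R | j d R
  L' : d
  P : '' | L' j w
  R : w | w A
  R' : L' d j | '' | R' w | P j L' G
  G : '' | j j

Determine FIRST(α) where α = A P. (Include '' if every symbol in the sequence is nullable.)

Add FIRST(A)\{''} = { d, j, w }; A is nullable, continue.
Add FIRST(P)\{''} = { d }; P is nullable, continue.
Every symbol is nullable, so include ''.

{ d, j, w, '' }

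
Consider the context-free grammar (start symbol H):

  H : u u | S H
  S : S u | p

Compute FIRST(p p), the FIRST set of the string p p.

p is a terminal; add {p} and stop.

{ p }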